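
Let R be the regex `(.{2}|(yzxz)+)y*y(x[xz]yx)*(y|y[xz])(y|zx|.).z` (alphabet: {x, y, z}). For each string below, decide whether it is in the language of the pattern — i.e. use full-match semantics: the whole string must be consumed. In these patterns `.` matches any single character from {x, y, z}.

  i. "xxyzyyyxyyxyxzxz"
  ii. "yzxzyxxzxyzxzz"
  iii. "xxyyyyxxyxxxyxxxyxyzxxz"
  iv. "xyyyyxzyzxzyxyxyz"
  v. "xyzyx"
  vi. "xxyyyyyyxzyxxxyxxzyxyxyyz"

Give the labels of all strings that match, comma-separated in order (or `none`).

i → no match
ii → no match
iii → match
iv → no match
v → no match — must end with "z"
vi → match

iii, vi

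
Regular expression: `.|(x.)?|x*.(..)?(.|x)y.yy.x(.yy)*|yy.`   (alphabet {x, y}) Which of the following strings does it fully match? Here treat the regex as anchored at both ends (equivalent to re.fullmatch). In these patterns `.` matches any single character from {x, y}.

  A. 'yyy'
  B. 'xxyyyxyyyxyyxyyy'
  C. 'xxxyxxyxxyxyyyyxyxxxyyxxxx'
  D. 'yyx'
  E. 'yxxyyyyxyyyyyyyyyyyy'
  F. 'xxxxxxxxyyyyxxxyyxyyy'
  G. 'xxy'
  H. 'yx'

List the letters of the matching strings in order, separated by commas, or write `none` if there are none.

A, D

A → match
B → no match
C → no match
D → match
E → no match
F → no match
G → no match
H → no match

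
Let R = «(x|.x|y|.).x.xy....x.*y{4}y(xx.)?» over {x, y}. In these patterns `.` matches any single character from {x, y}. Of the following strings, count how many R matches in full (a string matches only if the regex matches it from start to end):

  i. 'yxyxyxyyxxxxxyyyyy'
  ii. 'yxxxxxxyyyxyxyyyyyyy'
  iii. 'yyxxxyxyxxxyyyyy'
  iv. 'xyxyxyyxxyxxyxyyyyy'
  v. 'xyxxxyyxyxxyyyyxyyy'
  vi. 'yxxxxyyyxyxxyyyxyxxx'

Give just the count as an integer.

3

i → match
ii → no match
iii → match
iv → match
v → no match
vi → no match
Total matched: 3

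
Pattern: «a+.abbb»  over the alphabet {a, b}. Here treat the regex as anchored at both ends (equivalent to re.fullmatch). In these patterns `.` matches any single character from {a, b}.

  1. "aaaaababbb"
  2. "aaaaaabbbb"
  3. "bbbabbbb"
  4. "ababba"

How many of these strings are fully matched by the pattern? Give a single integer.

1 → match
2 → no match — must end with "abbb"
3 → no match — must start with "a"
4 → no match — must end with "abbb"
Total matched: 1

1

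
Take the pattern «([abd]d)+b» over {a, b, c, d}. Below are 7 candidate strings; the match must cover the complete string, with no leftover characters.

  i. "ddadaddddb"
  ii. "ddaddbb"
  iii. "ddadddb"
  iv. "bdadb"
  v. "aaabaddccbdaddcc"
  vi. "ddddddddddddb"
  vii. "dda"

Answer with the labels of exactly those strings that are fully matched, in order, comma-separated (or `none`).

iii, iv, vi

i → no match
ii → no match — must end with "db"
iii → match
iv → match
v → no match — must end with "db"
vi → match
vii → no match — must end with "db"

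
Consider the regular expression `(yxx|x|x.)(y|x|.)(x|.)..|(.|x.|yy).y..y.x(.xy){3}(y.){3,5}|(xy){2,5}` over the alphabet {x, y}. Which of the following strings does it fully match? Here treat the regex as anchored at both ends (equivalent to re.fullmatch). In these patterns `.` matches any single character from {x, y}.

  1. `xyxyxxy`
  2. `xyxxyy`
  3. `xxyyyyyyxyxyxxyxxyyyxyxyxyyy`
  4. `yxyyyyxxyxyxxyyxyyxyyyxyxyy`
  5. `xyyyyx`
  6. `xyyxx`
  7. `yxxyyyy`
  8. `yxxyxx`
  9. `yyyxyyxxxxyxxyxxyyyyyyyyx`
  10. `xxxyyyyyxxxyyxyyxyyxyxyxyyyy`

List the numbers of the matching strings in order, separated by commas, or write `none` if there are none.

1. `xyxyxxy` → no match
2. `xyxxyy` → match
3 → no match
4 → match
5. `xyyyyx` → match
6. `xyyxx` → match
7. `yxxyyyy` → match
8. `yxxyxx` → no match
9 → match
10 → match

2, 4, 5, 6, 7, 9, 10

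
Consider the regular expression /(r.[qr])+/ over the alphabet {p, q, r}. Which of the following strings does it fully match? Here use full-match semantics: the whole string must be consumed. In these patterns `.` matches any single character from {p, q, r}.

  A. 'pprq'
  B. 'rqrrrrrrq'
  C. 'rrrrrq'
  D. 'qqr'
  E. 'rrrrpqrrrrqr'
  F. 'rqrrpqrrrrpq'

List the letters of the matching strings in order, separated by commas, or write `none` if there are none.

B, C, E, F

A → no match — must start with 'r'
B → match
C → match
D → no match — must start with 'r'
E → match
F → match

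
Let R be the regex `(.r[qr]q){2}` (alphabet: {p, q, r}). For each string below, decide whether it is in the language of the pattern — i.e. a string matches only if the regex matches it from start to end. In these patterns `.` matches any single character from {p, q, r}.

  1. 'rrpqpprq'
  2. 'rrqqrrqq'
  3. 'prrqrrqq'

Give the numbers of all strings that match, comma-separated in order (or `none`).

1 → no match
2 → match
3 → match

2, 3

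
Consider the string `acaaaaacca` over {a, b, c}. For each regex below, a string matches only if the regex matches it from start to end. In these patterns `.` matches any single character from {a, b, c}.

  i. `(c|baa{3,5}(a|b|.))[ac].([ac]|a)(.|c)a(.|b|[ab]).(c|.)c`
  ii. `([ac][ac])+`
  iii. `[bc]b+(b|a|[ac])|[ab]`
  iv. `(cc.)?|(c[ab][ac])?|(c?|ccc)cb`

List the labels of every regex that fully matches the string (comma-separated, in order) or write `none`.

i → no match — must end with `c`
ii → match
iii → no match
iv → no match

ii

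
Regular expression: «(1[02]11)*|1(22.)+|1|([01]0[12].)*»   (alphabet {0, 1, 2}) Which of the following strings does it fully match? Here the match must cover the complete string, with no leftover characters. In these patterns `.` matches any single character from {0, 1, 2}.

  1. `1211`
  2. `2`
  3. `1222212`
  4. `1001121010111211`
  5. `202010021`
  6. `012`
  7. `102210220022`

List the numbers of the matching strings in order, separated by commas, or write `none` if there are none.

1, 7

1 → match
2 → no match
3 → no match
4 → no match
5 → no match
6 → no match
7 → match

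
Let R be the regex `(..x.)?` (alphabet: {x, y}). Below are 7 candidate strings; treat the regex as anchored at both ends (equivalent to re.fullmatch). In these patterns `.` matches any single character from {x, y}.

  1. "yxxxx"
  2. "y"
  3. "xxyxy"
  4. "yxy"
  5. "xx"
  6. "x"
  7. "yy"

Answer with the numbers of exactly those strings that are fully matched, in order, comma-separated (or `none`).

none

1 → no match
2 → no match
3 → no match
4 → no match
5 → no match
6 → no match
7 → no match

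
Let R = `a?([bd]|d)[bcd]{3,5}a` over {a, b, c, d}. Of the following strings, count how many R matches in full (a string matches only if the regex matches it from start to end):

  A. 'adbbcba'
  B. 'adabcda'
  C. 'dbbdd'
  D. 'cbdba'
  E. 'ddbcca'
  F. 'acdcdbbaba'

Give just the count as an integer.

A → match
B → no match
C → no match — must end with 'a'
D → no match
E → match
F → no match
Total matched: 2

2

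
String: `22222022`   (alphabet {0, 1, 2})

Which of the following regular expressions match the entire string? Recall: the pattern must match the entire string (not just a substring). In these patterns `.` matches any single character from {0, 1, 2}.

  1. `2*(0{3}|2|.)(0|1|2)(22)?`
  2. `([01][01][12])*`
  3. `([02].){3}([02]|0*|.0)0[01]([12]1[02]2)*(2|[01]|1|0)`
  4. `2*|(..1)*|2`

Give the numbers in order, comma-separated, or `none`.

1

1 → match
2 → no match
3 → no match
4 → no match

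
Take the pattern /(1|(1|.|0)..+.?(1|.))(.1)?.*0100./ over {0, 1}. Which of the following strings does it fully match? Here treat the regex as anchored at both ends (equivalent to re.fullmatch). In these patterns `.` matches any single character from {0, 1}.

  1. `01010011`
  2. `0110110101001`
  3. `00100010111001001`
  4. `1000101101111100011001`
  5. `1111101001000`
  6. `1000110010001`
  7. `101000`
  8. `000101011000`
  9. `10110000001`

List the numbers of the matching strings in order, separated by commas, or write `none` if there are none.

2, 3, 5, 7

1 → no match
2 → match
3 → match
4 → no match
5 → match
6 → no match
7 → match
8 → no match
9 → no match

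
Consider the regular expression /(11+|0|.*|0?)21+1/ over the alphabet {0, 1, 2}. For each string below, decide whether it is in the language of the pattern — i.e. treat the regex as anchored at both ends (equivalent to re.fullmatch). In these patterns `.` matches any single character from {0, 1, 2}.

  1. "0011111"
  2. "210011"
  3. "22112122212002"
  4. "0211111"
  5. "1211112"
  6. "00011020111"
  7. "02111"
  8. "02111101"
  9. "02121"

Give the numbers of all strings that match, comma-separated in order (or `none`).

1 → no match
2 → no match
3 → no match — must end with "11"
4 → match
5 → no match — must end with "11"
6 → no match
7 → match
8 → no match — must end with "11"
9 → no match — must end with "11"

4, 7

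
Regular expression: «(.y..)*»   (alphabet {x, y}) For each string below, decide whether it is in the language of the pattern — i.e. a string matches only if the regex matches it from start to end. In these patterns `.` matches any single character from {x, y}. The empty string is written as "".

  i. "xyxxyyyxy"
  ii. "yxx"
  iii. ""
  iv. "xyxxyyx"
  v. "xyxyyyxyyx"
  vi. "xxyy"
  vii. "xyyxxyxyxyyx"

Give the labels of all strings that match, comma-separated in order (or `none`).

iii, vii

i → no match
ii → no match
iii → match
iv → no match
v → no match
vi → no match
vii → match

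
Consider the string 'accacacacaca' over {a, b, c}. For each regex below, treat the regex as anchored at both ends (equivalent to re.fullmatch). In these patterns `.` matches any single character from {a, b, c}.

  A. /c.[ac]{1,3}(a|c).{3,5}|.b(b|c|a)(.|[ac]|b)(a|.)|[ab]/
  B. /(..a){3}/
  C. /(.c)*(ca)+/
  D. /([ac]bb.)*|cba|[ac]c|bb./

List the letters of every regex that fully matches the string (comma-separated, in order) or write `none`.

C

A → no match
B → no match
C → match
D → no match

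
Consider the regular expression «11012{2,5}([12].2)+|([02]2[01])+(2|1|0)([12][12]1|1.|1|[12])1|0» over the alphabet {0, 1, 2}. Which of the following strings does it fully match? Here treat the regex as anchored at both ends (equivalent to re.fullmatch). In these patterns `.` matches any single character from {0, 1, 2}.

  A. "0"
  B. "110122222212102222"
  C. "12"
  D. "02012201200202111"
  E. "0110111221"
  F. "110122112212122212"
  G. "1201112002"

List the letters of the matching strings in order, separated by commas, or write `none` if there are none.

A, B, F

A → match
B → match
C → no match
D → no match
E → no match
F → match
G → no match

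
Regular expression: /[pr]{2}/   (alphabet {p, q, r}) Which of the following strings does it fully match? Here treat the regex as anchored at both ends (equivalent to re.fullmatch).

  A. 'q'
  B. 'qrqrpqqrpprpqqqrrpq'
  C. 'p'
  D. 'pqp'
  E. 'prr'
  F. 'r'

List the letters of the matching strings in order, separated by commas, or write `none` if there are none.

none

A → no match
B → no match
C → no match
D → no match
E → no match
F → no match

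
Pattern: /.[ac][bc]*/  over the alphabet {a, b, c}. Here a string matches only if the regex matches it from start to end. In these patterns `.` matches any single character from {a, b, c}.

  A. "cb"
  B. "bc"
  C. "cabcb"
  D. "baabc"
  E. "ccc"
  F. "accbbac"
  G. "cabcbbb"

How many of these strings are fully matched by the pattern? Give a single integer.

4

A → no match
B → match
C → match
D → no match
E → match
F → no match
G → match
Total matched: 4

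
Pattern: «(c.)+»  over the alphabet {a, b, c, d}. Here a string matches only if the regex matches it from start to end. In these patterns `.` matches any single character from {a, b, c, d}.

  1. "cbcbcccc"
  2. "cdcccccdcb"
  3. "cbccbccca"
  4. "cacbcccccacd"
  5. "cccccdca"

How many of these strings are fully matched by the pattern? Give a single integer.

4

1 → match
2 → match
3 → no match
4 → match
5 → match
Total matched: 4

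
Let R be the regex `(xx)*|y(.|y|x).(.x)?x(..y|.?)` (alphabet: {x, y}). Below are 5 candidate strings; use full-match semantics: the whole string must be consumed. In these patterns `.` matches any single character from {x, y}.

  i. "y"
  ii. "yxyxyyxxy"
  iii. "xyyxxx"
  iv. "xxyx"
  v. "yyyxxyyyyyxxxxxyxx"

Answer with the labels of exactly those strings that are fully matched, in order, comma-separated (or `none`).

i → no match
ii → no match
iii → no match
iv → no match
v → no match

none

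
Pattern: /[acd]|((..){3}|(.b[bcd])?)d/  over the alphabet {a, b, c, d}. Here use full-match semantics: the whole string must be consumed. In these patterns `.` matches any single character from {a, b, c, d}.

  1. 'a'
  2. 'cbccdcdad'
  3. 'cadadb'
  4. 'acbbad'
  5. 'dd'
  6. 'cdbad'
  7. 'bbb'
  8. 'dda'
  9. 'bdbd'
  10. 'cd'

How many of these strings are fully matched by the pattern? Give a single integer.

1

1 → match
2 → no match
3 → no match
4 → no match
5 → no match
6 → no match
7 → no match
8 → no match
9 → no match
10 → no match
Total matched: 1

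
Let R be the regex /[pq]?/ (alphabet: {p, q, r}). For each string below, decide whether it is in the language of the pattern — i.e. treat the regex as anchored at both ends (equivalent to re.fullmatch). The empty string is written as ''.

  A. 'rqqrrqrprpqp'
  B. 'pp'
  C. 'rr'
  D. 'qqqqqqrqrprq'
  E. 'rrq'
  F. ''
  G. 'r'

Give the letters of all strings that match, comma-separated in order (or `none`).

A. 'rqqrrqrprpqp' → no match
B. 'pp' → no match
C. 'rr' → no match
D. 'qqqqqqrqrprq' → no match
E. 'rrq' → no match
F. '' → match
G. 'r' → no match

F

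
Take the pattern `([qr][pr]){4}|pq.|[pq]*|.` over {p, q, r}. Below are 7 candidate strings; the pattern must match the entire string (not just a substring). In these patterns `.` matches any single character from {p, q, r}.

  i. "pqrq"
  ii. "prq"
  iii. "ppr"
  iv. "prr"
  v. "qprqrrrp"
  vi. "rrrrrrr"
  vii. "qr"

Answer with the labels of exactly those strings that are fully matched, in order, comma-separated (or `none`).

none

i → no match
ii → no match
iii → no match
iv → no match
v → no match
vi → no match
vii → no match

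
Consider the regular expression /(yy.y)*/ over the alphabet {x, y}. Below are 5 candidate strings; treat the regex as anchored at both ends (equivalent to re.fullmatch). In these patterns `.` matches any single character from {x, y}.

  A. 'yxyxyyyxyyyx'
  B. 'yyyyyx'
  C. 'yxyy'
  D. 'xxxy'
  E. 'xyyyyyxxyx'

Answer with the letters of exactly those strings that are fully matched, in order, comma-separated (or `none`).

A → no match
B → no match
C → no match
D → no match
E → no match

none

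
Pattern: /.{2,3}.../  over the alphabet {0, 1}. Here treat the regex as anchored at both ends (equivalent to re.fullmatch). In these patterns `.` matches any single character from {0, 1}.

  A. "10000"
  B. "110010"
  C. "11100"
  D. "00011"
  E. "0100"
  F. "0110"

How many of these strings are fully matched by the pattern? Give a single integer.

A → match
B → match
C → match
D → match
E → no match
F → no match
Total matched: 4

4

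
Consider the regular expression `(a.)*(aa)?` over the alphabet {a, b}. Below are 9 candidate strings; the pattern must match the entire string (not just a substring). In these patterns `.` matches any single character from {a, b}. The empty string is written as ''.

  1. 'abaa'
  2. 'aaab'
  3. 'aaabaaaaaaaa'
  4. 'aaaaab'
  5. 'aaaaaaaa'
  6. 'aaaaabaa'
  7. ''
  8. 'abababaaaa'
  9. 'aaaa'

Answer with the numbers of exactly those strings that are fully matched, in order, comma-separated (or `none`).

1. 'abaa' → match
2. 'aaab' → match
3. 'aaabaaaaaaaa' → match
4. 'aaaaab' → match
5. 'aaaaaaaa' → match
6. 'aaaaabaa' → match
7. '' → match
8. 'abababaaaa' → match
9. 'aaaa' → match

1, 2, 3, 4, 5, 6, 7, 8, 9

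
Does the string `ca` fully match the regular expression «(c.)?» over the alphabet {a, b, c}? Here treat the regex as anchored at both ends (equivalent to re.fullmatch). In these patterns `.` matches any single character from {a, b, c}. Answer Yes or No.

Yes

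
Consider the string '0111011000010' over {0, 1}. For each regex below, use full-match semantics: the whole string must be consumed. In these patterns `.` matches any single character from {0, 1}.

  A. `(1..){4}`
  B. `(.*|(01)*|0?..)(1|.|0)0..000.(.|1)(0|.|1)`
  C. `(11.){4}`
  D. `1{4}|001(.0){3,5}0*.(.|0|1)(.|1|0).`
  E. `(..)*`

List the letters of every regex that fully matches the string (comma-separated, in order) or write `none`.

A → no match — must start with '1'
B → match
C → no match — must start with '11'
D → no match
E → no match

B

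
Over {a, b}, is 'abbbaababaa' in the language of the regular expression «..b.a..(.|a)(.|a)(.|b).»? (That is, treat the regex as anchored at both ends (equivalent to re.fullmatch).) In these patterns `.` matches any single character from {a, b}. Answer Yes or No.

Yes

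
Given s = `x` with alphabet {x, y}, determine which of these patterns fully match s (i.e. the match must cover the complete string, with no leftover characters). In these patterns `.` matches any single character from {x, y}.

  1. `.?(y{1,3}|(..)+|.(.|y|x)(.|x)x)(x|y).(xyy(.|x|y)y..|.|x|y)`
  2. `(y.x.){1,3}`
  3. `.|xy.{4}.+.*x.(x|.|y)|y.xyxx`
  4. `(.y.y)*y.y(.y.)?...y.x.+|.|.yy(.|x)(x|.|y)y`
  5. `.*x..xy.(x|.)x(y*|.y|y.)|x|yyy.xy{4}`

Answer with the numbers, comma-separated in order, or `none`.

3, 4, 5

1 → no match
2 → no match — must start with `y`
3 → match
4 → match
5 → match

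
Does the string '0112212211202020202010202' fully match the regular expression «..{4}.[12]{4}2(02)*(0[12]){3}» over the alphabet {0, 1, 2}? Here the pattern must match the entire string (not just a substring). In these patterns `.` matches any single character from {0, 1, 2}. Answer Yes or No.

Yes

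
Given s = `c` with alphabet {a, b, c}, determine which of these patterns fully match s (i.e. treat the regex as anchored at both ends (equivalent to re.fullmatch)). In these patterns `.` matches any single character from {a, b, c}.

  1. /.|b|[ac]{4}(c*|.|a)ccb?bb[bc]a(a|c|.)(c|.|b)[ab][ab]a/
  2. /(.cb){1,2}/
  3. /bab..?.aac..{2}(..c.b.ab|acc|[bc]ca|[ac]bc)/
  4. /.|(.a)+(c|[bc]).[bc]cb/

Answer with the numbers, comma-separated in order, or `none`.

1, 4

1 → match
2 → no match — must end with `cb`
3 → no match — must start with `bab`
4 → match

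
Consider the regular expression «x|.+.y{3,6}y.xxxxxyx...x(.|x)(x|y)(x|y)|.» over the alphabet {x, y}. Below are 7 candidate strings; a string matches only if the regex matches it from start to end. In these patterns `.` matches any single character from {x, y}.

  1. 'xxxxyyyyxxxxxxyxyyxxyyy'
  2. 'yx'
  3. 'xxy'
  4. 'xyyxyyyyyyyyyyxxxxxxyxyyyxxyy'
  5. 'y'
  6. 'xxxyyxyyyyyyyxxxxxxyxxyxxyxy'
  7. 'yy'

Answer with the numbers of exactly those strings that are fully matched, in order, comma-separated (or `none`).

1 → match
2. 'yx' → no match
3. 'xxy' → no match
4 → match
5. 'y' → match
6 → match
7. 'yy' → no match

1, 4, 5, 6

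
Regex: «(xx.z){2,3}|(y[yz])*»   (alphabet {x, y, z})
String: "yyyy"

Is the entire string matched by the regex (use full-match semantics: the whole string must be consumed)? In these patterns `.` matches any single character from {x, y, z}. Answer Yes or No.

Yes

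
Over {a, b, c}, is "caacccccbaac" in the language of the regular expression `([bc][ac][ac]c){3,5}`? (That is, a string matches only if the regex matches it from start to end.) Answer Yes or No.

Yes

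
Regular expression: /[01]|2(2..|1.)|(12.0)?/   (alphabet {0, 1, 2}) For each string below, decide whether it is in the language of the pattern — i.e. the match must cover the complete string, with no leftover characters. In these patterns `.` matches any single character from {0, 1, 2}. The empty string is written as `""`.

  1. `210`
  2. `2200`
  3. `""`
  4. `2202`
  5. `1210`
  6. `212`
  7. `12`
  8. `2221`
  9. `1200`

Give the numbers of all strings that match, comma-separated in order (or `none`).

1 → match
2 → match
3 → match
4 → match
5 → match
6 → match
7 → no match
8 → match
9 → match

1, 2, 3, 4, 5, 6, 8, 9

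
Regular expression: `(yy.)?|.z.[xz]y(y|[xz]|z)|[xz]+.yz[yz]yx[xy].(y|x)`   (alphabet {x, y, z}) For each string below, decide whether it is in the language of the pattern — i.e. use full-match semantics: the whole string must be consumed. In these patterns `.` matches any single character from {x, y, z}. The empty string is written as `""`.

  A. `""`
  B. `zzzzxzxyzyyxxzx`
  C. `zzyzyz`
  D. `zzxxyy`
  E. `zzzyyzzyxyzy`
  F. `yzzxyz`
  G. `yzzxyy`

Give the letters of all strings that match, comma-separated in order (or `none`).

A. `""` → match
B → match
C. `zzyzyz` → match
D. `zzxxyy` → match
E. `zzzyyzzyxyzy` → match
F. `yzzxyz` → match
G. `yzzxyy` → match

A, B, C, D, E, F, G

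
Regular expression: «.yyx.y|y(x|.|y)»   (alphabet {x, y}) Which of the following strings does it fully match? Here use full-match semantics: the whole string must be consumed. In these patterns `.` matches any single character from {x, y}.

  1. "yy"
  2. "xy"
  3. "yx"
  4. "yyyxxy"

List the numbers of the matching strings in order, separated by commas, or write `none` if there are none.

1 → match
2 → no match
3 → match
4 → match

1, 3, 4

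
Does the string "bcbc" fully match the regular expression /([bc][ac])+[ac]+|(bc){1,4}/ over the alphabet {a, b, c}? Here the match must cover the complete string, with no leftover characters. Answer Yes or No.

Yes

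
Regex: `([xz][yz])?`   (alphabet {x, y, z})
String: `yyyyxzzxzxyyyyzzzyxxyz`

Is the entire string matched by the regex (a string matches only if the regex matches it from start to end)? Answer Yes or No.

No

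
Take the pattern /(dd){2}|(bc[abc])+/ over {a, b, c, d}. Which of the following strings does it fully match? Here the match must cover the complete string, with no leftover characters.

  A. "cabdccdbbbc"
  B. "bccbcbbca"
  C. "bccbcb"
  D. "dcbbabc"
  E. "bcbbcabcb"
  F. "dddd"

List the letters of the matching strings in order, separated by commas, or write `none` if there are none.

B, C, E, F

A → no match
B → match
C → match
D → no match
E → match
F → match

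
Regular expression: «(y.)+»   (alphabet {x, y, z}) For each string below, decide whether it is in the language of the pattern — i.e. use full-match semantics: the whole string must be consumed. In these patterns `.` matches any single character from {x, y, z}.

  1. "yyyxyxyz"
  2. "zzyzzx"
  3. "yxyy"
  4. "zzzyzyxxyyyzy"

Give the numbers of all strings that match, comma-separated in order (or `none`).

1 → match
2 → no match — must start with "y"
3 → match
4 → no match — must start with "y"

1, 3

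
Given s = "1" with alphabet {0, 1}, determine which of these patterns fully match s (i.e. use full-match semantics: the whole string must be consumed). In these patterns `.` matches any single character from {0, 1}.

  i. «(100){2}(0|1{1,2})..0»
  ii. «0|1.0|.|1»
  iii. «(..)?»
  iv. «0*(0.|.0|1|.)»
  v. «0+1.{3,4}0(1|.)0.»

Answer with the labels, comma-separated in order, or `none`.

i → no match — must start with "100"
ii → match
iii → no match
iv → match
v → no match — must start with "0"

ii, iv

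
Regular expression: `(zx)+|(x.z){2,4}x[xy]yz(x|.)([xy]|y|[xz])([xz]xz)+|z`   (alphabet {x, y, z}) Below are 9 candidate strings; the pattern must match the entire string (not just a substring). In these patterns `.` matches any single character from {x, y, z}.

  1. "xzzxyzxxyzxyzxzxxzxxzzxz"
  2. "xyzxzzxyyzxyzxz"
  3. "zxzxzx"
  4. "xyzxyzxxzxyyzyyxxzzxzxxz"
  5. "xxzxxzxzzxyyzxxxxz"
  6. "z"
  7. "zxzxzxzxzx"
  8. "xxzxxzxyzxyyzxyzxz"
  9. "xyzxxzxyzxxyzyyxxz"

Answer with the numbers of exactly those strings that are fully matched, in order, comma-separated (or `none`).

1, 2, 3, 4, 5, 6, 7, 8, 9

1 → match
2 → match
3. "zxzxzx" → match
4 → match
5 → match
6. "z" → match
7. "zxzxzxzxzx" → match
8 → match
9 → match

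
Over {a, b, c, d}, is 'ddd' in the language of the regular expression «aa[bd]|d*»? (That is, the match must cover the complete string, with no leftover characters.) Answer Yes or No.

Yes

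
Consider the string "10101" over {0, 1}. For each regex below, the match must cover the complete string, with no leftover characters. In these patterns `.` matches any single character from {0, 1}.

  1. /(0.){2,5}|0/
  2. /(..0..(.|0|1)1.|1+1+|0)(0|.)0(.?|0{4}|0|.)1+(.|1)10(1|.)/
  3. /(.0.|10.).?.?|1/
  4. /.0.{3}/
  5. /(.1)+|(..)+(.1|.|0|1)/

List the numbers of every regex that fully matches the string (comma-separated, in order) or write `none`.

3, 4, 5

1 → no match — must start with "0"
2 → no match
3 → match
4 → match
5 → match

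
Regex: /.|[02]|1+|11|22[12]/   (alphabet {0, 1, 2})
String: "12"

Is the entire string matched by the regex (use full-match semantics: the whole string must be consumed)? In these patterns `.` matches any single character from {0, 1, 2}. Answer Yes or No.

No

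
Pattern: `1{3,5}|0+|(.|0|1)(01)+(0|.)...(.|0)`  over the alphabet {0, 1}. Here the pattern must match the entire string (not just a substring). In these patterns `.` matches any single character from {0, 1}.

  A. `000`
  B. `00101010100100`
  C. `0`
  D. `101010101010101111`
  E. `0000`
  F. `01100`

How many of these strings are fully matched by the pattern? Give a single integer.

A → match
B → match
C → match
D → match
E → match
F → no match
Total matched: 5

5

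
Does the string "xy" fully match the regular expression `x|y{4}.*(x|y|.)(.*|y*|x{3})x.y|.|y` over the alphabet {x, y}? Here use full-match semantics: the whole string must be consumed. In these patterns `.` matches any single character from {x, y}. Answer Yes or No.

No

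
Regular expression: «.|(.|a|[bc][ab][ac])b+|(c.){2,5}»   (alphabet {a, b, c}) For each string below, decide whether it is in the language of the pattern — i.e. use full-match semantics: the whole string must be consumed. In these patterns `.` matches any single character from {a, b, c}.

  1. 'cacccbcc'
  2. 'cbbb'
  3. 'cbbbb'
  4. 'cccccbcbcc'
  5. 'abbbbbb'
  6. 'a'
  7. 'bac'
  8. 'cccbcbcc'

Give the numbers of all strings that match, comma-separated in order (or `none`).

1. 'cacccbcc' → match
2. 'cbbb' → match
3. 'cbbbb' → match
4. 'cccccbcbcc' → match
5. 'abbbbbb' → match
6. 'a' → match
7. 'bac' → no match
8. 'cccbcbcc' → match

1, 2, 3, 4, 5, 6, 8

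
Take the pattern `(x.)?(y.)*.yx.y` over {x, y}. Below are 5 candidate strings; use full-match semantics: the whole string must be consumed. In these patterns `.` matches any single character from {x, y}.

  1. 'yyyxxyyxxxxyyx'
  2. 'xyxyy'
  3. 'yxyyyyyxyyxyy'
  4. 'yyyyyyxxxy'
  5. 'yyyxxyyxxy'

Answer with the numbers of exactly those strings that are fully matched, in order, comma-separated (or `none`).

1 → no match — must end with 'y'
2. 'xyxyy' → match
3 → match
4. 'yyyyyyxxxy' → no match
5. 'yyyxxyyxxy' → no match

2, 3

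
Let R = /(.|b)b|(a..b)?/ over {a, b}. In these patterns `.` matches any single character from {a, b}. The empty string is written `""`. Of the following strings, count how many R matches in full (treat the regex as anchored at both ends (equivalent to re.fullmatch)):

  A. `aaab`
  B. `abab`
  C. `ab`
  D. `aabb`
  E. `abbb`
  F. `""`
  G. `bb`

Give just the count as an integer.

7

A. `aaab` → match
B. `abab` → match
C. `ab` → match
D. `aabb` → match
E. `abbb` → match
F. `""` → match
G. `bb` → match
Total matched: 7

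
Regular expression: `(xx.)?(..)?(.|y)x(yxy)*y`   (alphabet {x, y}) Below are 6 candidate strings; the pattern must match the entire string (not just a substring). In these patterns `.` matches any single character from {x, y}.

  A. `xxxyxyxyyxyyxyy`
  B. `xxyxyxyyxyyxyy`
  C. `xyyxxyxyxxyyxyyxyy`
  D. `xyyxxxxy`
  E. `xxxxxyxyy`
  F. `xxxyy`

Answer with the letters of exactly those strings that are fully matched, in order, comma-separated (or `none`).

A, B, E

A → match
B → match
C → no match
D → no match
E → match
F → no match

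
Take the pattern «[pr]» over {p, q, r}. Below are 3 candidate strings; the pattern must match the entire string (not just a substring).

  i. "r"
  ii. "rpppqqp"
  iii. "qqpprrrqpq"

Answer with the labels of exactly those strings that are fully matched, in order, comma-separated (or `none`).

i

i → match
ii → no match
iii → no match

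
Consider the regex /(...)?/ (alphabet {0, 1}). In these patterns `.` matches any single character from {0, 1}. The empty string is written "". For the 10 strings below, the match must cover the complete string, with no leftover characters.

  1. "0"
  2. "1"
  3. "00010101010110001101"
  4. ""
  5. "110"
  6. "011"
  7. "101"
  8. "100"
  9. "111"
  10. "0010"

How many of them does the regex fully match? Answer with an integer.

6

1. "0" → no match
2. "1" → no match
3 → no match
4. "" → match
5. "110" → match
6. "011" → match
7. "101" → match
8. "100" → match
9. "111" → match
10. "0010" → no match
Total matched: 6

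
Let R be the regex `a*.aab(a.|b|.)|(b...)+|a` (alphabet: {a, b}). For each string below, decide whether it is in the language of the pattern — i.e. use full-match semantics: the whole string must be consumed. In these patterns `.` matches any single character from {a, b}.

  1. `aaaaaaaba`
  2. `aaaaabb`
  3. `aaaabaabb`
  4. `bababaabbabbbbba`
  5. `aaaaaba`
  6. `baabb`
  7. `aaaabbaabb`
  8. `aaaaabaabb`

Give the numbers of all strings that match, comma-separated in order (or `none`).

1, 2, 3, 4, 5, 6, 8

1 → match
2 → match
3 → match
4 → match
5 → match
6 → match
7 → no match
8 → match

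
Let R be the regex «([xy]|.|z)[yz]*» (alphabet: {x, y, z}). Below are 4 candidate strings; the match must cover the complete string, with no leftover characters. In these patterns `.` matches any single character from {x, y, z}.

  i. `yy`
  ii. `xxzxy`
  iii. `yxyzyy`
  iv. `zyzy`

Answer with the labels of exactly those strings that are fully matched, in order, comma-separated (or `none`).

i, iv

i → match
ii → no match
iii → no match
iv → match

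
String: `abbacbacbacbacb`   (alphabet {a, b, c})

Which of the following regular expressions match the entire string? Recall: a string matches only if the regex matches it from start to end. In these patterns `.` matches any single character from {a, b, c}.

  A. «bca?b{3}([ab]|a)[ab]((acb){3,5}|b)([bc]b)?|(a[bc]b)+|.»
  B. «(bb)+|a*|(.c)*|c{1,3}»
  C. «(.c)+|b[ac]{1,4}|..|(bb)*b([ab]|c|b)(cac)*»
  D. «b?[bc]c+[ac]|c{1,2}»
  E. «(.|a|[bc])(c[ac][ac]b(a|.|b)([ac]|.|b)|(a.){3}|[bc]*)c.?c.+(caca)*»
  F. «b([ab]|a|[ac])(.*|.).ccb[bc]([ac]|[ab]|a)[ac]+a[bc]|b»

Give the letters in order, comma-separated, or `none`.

A

A → match
B → no match
C → no match
D → no match
E → no match
F → no match — must start with `b`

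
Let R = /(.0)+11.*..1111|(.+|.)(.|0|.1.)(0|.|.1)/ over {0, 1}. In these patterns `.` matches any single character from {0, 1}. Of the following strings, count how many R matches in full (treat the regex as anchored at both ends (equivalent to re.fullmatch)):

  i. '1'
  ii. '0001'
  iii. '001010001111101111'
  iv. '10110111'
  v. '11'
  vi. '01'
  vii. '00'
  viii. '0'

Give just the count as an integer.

i → no match
ii → match
iii → match
iv → match
v → no match
vi → no match
vii → no match
viii → no match
Total matched: 3

3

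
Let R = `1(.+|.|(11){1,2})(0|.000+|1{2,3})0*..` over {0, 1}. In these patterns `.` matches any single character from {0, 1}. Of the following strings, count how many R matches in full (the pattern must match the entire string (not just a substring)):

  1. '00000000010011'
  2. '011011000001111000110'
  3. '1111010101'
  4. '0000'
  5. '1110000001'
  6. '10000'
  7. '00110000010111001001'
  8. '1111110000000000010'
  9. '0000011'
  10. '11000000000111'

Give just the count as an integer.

3

1 → no match — must start with '1'
2 → no match — must start with '1'
3. '1111010101' → no match
4. '0000' → no match — must start with '1'
5. '1110000001' → match
6. '10000' → match
7 → no match — must start with '1'
8 → match
9. '0000011' → no match — must start with '1'
10 → no match
Total matched: 3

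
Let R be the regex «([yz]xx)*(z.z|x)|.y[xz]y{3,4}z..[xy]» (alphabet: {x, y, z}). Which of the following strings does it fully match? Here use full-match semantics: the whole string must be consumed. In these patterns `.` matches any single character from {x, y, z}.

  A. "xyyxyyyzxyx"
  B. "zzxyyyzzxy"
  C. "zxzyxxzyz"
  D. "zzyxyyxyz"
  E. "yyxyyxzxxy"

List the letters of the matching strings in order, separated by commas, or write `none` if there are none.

A → no match
B → no match
C → no match
D → no match
E → no match

none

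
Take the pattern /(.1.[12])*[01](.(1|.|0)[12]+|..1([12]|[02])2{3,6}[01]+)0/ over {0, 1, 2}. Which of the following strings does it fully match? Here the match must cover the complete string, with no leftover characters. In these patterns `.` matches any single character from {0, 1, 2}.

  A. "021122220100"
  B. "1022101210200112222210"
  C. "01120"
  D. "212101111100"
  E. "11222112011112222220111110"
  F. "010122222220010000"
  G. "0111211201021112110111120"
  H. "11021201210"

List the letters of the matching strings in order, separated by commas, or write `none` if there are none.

A → match
B → no match
C → match
D → no match
E → match
F → match
G → match
H → match

A, C, E, F, G, H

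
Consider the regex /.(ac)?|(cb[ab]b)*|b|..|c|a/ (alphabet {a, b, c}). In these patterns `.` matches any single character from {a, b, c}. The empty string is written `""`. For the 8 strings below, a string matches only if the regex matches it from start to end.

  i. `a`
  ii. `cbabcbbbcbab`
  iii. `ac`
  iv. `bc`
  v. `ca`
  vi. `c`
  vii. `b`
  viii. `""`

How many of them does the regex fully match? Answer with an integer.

i → match
ii → match
iii → match
iv → match
v → match
vi → match
vii → match
viii → match
Total matched: 8

8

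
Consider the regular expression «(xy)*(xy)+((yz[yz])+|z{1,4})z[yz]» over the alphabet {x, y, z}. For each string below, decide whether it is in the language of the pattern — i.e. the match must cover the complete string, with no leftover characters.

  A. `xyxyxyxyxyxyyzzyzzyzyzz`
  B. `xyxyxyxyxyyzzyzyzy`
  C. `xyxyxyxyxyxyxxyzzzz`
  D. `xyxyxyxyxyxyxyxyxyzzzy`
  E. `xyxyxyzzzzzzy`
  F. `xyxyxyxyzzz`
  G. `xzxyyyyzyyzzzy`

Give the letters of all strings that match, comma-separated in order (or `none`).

A → match
B → match
C → no match
D → match
E → no match
F. `xyxyxyxyzzz` → match
G → no match

A, B, D, F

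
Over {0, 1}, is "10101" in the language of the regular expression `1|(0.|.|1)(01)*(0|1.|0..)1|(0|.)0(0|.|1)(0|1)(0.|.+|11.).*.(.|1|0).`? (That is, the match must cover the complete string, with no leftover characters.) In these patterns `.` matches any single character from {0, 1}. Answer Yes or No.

Yes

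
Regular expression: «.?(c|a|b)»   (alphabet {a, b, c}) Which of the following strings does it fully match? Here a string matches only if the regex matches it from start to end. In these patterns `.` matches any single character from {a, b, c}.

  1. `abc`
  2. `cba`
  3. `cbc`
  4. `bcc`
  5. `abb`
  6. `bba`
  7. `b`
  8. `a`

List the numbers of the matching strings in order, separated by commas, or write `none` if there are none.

7, 8

1 → no match
2 → no match
3 → no match
4 → no match
5 → no match
6 → no match
7 → match
8 → match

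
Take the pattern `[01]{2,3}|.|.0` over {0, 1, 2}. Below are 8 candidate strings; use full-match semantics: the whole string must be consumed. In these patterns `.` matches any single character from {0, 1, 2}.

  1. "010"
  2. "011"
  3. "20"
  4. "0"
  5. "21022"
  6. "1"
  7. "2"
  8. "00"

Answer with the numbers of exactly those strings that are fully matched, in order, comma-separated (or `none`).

1, 2, 3, 4, 6, 7, 8

1 → match
2 → match
3 → match
4 → match
5 → no match
6 → match
7 → match
8 → match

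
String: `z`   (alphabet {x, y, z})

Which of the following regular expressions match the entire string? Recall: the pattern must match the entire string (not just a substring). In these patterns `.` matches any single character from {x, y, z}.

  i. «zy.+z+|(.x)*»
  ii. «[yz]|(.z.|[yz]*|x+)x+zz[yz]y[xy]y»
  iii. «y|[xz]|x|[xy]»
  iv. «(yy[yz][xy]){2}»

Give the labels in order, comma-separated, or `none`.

i → no match
ii → match
iii → match
iv → no match — must start with `yy`

ii, iii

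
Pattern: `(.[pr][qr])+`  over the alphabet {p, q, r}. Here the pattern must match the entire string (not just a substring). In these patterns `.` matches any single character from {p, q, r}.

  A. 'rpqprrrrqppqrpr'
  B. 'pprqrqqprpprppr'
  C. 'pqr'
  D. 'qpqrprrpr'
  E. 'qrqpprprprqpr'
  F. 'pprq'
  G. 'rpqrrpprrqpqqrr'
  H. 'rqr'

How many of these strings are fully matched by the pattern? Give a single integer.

A → match
B → match
C → no match
D → match
E → no match
F → no match
G → no match
H → no match
Total matched: 3

3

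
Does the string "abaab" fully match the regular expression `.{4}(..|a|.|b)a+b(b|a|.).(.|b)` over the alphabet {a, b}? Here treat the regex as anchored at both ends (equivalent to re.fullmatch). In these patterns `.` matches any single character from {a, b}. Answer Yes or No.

No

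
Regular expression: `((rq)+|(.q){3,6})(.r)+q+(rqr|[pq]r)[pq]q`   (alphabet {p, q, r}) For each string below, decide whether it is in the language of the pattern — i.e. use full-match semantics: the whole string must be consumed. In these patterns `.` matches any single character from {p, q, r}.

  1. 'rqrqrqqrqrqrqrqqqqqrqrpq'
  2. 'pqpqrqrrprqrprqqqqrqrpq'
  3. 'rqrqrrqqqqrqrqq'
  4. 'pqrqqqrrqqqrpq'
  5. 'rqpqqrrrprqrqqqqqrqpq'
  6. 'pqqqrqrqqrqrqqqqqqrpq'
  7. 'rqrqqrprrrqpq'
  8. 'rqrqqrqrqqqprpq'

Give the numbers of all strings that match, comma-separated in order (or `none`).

1 → match
2 → match
3 → match
4 → match
5 → no match
6 → match
7 → no match
8 → match

1, 2, 3, 4, 6, 8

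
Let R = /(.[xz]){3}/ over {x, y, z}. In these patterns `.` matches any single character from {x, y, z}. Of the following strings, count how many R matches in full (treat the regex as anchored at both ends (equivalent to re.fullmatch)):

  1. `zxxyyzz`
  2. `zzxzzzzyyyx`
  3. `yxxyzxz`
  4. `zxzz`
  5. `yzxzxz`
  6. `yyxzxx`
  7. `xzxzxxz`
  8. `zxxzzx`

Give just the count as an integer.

1 → no match
2 → no match
3 → no match
4 → no match
5 → match
6 → no match
7 → no match
8 → match
Total matched: 2

2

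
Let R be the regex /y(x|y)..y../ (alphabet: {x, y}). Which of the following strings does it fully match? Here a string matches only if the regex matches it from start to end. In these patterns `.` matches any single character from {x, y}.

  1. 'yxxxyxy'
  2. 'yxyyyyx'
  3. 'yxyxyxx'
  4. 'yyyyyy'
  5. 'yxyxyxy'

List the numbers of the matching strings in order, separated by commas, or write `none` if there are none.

1 → match
2 → match
3 → match
4 → no match
5 → match

1, 2, 3, 5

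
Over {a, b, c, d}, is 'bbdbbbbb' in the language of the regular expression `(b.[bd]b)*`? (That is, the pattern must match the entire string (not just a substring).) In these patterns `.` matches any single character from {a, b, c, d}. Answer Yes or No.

Yes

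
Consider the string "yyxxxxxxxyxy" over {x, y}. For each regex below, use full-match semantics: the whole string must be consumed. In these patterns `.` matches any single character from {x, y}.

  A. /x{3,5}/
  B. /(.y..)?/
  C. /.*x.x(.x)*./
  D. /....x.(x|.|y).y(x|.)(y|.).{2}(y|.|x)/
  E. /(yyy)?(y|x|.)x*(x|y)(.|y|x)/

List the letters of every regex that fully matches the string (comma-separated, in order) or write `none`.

A → no match — must start with "x"
B → no match
C → match
D → no match
E → no match

C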